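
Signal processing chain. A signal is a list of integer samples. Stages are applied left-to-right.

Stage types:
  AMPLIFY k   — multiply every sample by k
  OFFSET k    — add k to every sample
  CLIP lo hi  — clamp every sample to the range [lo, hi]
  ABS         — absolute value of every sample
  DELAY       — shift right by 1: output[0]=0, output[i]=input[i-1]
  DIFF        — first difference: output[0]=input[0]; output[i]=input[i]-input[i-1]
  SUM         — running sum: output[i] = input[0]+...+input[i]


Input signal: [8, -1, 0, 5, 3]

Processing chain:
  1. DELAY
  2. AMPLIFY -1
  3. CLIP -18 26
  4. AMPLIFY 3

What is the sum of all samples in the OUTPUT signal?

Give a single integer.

Answer: -36

Derivation:
Input: [8, -1, 0, 5, 3]
Stage 1 (DELAY): [0, 8, -1, 0, 5] = [0, 8, -1, 0, 5] -> [0, 8, -1, 0, 5]
Stage 2 (AMPLIFY -1): 0*-1=0, 8*-1=-8, -1*-1=1, 0*-1=0, 5*-1=-5 -> [0, -8, 1, 0, -5]
Stage 3 (CLIP -18 26): clip(0,-18,26)=0, clip(-8,-18,26)=-8, clip(1,-18,26)=1, clip(0,-18,26)=0, clip(-5,-18,26)=-5 -> [0, -8, 1, 0, -5]
Stage 4 (AMPLIFY 3): 0*3=0, -8*3=-24, 1*3=3, 0*3=0, -5*3=-15 -> [0, -24, 3, 0, -15]
Output sum: -36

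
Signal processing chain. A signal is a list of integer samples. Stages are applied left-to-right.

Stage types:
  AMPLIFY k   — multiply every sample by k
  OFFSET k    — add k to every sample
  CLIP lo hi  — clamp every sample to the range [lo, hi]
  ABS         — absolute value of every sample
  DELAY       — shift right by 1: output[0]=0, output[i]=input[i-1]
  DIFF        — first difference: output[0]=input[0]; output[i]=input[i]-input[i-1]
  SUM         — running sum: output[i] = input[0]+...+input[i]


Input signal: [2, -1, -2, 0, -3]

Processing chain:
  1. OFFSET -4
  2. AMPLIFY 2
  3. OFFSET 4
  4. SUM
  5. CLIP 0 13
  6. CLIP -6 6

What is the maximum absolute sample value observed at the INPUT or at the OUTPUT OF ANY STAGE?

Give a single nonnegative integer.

Input: [2, -1, -2, 0, -3] (max |s|=3)
Stage 1 (OFFSET -4): 2+-4=-2, -1+-4=-5, -2+-4=-6, 0+-4=-4, -3+-4=-7 -> [-2, -5, -6, -4, -7] (max |s|=7)
Stage 2 (AMPLIFY 2): -2*2=-4, -5*2=-10, -6*2=-12, -4*2=-8, -7*2=-14 -> [-4, -10, -12, -8, -14] (max |s|=14)
Stage 3 (OFFSET 4): -4+4=0, -10+4=-6, -12+4=-8, -8+4=-4, -14+4=-10 -> [0, -6, -8, -4, -10] (max |s|=10)
Stage 4 (SUM): sum[0..0]=0, sum[0..1]=-6, sum[0..2]=-14, sum[0..3]=-18, sum[0..4]=-28 -> [0, -6, -14, -18, -28] (max |s|=28)
Stage 5 (CLIP 0 13): clip(0,0,13)=0, clip(-6,0,13)=0, clip(-14,0,13)=0, clip(-18,0,13)=0, clip(-28,0,13)=0 -> [0, 0, 0, 0, 0] (max |s|=0)
Stage 6 (CLIP -6 6): clip(0,-6,6)=0, clip(0,-6,6)=0, clip(0,-6,6)=0, clip(0,-6,6)=0, clip(0,-6,6)=0 -> [0, 0, 0, 0, 0] (max |s|=0)
Overall max amplitude: 28

Answer: 28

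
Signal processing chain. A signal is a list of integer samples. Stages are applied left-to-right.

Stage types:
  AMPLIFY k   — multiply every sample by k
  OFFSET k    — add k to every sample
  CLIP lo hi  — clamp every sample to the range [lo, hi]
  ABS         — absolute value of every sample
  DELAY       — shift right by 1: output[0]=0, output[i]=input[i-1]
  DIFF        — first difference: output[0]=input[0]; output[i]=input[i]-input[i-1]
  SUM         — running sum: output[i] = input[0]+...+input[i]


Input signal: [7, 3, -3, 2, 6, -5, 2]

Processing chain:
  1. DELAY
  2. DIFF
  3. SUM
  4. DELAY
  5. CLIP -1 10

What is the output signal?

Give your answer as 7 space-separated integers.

Input: [7, 3, -3, 2, 6, -5, 2]
Stage 1 (DELAY): [0, 7, 3, -3, 2, 6, -5] = [0, 7, 3, -3, 2, 6, -5] -> [0, 7, 3, -3, 2, 6, -5]
Stage 2 (DIFF): s[0]=0, 7-0=7, 3-7=-4, -3-3=-6, 2--3=5, 6-2=4, -5-6=-11 -> [0, 7, -4, -6, 5, 4, -11]
Stage 3 (SUM): sum[0..0]=0, sum[0..1]=7, sum[0..2]=3, sum[0..3]=-3, sum[0..4]=2, sum[0..5]=6, sum[0..6]=-5 -> [0, 7, 3, -3, 2, 6, -5]
Stage 4 (DELAY): [0, 0, 7, 3, -3, 2, 6] = [0, 0, 7, 3, -3, 2, 6] -> [0, 0, 7, 3, -3, 2, 6]
Stage 5 (CLIP -1 10): clip(0,-1,10)=0, clip(0,-1,10)=0, clip(7,-1,10)=7, clip(3,-1,10)=3, clip(-3,-1,10)=-1, clip(2,-1,10)=2, clip(6,-1,10)=6 -> [0, 0, 7, 3, -1, 2, 6]

Answer: 0 0 7 3 -1 2 6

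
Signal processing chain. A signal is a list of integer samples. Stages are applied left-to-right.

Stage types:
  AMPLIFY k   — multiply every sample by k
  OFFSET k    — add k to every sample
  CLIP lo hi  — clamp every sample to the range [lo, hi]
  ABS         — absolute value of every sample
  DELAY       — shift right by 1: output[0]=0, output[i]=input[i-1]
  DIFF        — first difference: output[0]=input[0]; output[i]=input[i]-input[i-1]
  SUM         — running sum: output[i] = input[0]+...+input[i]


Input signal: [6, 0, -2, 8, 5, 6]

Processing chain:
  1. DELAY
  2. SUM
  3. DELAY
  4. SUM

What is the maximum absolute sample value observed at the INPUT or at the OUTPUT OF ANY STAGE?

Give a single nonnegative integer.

Input: [6, 0, -2, 8, 5, 6] (max |s|=8)
Stage 1 (DELAY): [0, 6, 0, -2, 8, 5] = [0, 6, 0, -2, 8, 5] -> [0, 6, 0, -2, 8, 5] (max |s|=8)
Stage 2 (SUM): sum[0..0]=0, sum[0..1]=6, sum[0..2]=6, sum[0..3]=4, sum[0..4]=12, sum[0..5]=17 -> [0, 6, 6, 4, 12, 17] (max |s|=17)
Stage 3 (DELAY): [0, 0, 6, 6, 4, 12] = [0, 0, 6, 6, 4, 12] -> [0, 0, 6, 6, 4, 12] (max |s|=12)
Stage 4 (SUM): sum[0..0]=0, sum[0..1]=0, sum[0..2]=6, sum[0..3]=12, sum[0..4]=16, sum[0..5]=28 -> [0, 0, 6, 12, 16, 28] (max |s|=28)
Overall max amplitude: 28

Answer: 28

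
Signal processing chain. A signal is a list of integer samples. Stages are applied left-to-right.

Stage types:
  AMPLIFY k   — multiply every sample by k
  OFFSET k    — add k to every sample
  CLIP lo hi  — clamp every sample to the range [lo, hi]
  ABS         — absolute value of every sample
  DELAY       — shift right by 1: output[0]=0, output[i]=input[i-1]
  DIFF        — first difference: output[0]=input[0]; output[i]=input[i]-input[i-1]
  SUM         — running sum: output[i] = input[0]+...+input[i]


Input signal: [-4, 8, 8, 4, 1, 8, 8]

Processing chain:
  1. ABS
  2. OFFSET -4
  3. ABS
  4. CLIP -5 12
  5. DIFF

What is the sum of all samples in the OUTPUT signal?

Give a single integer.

Answer: 4

Derivation:
Input: [-4, 8, 8, 4, 1, 8, 8]
Stage 1 (ABS): |-4|=4, |8|=8, |8|=8, |4|=4, |1|=1, |8|=8, |8|=8 -> [4, 8, 8, 4, 1, 8, 8]
Stage 2 (OFFSET -4): 4+-4=0, 8+-4=4, 8+-4=4, 4+-4=0, 1+-4=-3, 8+-4=4, 8+-4=4 -> [0, 4, 4, 0, -3, 4, 4]
Stage 3 (ABS): |0|=0, |4|=4, |4|=4, |0|=0, |-3|=3, |4|=4, |4|=4 -> [0, 4, 4, 0, 3, 4, 4]
Stage 4 (CLIP -5 12): clip(0,-5,12)=0, clip(4,-5,12)=4, clip(4,-5,12)=4, clip(0,-5,12)=0, clip(3,-5,12)=3, clip(4,-5,12)=4, clip(4,-5,12)=4 -> [0, 4, 4, 0, 3, 4, 4]
Stage 5 (DIFF): s[0]=0, 4-0=4, 4-4=0, 0-4=-4, 3-0=3, 4-3=1, 4-4=0 -> [0, 4, 0, -4, 3, 1, 0]
Output sum: 4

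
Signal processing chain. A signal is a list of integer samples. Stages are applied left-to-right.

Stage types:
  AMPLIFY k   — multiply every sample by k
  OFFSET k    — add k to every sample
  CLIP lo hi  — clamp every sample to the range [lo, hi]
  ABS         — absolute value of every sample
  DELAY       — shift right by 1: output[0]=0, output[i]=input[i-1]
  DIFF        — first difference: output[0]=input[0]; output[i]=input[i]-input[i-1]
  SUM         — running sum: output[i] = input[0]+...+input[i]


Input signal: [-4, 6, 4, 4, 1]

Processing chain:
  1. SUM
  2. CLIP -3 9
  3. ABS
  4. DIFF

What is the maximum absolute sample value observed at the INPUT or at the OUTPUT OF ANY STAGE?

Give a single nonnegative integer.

Answer: 11

Derivation:
Input: [-4, 6, 4, 4, 1] (max |s|=6)
Stage 1 (SUM): sum[0..0]=-4, sum[0..1]=2, sum[0..2]=6, sum[0..3]=10, sum[0..4]=11 -> [-4, 2, 6, 10, 11] (max |s|=11)
Stage 2 (CLIP -3 9): clip(-4,-3,9)=-3, clip(2,-3,9)=2, clip(6,-3,9)=6, clip(10,-3,9)=9, clip(11,-3,9)=9 -> [-3, 2, 6, 9, 9] (max |s|=9)
Stage 3 (ABS): |-3|=3, |2|=2, |6|=6, |9|=9, |9|=9 -> [3, 2, 6, 9, 9] (max |s|=9)
Stage 4 (DIFF): s[0]=3, 2-3=-1, 6-2=4, 9-6=3, 9-9=0 -> [3, -1, 4, 3, 0] (max |s|=4)
Overall max amplitude: 11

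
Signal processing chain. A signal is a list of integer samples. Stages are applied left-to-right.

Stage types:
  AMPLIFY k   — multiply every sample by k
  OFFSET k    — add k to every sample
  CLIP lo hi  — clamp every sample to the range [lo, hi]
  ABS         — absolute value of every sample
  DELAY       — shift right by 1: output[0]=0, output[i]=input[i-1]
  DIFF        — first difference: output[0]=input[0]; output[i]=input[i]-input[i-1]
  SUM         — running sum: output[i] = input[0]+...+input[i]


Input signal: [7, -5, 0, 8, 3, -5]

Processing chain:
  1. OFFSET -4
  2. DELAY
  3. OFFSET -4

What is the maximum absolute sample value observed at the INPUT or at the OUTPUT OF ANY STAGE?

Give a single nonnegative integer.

Input: [7, -5, 0, 8, 3, -5] (max |s|=8)
Stage 1 (OFFSET -4): 7+-4=3, -5+-4=-9, 0+-4=-4, 8+-4=4, 3+-4=-1, -5+-4=-9 -> [3, -9, -4, 4, -1, -9] (max |s|=9)
Stage 2 (DELAY): [0, 3, -9, -4, 4, -1] = [0, 3, -9, -4, 4, -1] -> [0, 3, -9, -4, 4, -1] (max |s|=9)
Stage 3 (OFFSET -4): 0+-4=-4, 3+-4=-1, -9+-4=-13, -4+-4=-8, 4+-4=0, -1+-4=-5 -> [-4, -1, -13, -8, 0, -5] (max |s|=13)
Overall max amplitude: 13

Answer: 13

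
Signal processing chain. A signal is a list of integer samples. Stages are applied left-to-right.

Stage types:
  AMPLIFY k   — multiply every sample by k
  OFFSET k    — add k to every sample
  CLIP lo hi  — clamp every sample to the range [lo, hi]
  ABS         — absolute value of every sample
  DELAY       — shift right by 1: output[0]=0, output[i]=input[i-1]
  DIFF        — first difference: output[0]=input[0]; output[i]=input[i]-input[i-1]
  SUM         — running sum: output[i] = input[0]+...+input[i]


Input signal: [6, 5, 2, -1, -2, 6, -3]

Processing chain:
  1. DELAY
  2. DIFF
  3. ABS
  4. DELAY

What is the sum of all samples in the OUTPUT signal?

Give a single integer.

Input: [6, 5, 2, -1, -2, 6, -3]
Stage 1 (DELAY): [0, 6, 5, 2, -1, -2, 6] = [0, 6, 5, 2, -1, -2, 6] -> [0, 6, 5, 2, -1, -2, 6]
Stage 2 (DIFF): s[0]=0, 6-0=6, 5-6=-1, 2-5=-3, -1-2=-3, -2--1=-1, 6--2=8 -> [0, 6, -1, -3, -3, -1, 8]
Stage 3 (ABS): |0|=0, |6|=6, |-1|=1, |-3|=3, |-3|=3, |-1|=1, |8|=8 -> [0, 6, 1, 3, 3, 1, 8]
Stage 4 (DELAY): [0, 0, 6, 1, 3, 3, 1] = [0, 0, 6, 1, 3, 3, 1] -> [0, 0, 6, 1, 3, 3, 1]
Output sum: 14

Answer: 14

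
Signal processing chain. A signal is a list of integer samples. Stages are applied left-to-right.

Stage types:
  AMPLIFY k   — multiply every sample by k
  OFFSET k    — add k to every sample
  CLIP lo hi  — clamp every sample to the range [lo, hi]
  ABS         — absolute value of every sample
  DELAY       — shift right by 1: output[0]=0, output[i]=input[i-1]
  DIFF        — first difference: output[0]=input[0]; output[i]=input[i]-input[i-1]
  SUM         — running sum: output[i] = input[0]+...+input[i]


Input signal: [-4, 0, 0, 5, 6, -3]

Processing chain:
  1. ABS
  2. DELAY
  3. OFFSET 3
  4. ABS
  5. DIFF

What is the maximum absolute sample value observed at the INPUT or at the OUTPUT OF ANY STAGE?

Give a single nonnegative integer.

Input: [-4, 0, 0, 5, 6, -3] (max |s|=6)
Stage 1 (ABS): |-4|=4, |0|=0, |0|=0, |5|=5, |6|=6, |-3|=3 -> [4, 0, 0, 5, 6, 3] (max |s|=6)
Stage 2 (DELAY): [0, 4, 0, 0, 5, 6] = [0, 4, 0, 0, 5, 6] -> [0, 4, 0, 0, 5, 6] (max |s|=6)
Stage 3 (OFFSET 3): 0+3=3, 4+3=7, 0+3=3, 0+3=3, 5+3=8, 6+3=9 -> [3, 7, 3, 3, 8, 9] (max |s|=9)
Stage 4 (ABS): |3|=3, |7|=7, |3|=3, |3|=3, |8|=8, |9|=9 -> [3, 7, 3, 3, 8, 9] (max |s|=9)
Stage 5 (DIFF): s[0]=3, 7-3=4, 3-7=-4, 3-3=0, 8-3=5, 9-8=1 -> [3, 4, -4, 0, 5, 1] (max |s|=5)
Overall max amplitude: 9

Answer: 9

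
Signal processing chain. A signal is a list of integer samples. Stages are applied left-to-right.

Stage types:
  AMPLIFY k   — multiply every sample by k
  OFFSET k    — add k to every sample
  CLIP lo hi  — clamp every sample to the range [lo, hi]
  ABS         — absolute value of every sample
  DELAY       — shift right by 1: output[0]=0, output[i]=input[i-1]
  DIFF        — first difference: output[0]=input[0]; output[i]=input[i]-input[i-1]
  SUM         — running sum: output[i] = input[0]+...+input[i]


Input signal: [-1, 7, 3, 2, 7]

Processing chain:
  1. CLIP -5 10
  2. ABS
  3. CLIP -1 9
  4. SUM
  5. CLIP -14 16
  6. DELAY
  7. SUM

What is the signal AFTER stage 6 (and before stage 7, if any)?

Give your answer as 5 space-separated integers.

Answer: 0 1 8 11 13

Derivation:
Input: [-1, 7, 3, 2, 7]
Stage 1 (CLIP -5 10): clip(-1,-5,10)=-1, clip(7,-5,10)=7, clip(3,-5,10)=3, clip(2,-5,10)=2, clip(7,-5,10)=7 -> [-1, 7, 3, 2, 7]
Stage 2 (ABS): |-1|=1, |7|=7, |3|=3, |2|=2, |7|=7 -> [1, 7, 3, 2, 7]
Stage 3 (CLIP -1 9): clip(1,-1,9)=1, clip(7,-1,9)=7, clip(3,-1,9)=3, clip(2,-1,9)=2, clip(7,-1,9)=7 -> [1, 7, 3, 2, 7]
Stage 4 (SUM): sum[0..0]=1, sum[0..1]=8, sum[0..2]=11, sum[0..3]=13, sum[0..4]=20 -> [1, 8, 11, 13, 20]
Stage 5 (CLIP -14 16): clip(1,-14,16)=1, clip(8,-14,16)=8, clip(11,-14,16)=11, clip(13,-14,16)=13, clip(20,-14,16)=16 -> [1, 8, 11, 13, 16]
Stage 6 (DELAY): [0, 1, 8, 11, 13] = [0, 1, 8, 11, 13] -> [0, 1, 8, 11, 13]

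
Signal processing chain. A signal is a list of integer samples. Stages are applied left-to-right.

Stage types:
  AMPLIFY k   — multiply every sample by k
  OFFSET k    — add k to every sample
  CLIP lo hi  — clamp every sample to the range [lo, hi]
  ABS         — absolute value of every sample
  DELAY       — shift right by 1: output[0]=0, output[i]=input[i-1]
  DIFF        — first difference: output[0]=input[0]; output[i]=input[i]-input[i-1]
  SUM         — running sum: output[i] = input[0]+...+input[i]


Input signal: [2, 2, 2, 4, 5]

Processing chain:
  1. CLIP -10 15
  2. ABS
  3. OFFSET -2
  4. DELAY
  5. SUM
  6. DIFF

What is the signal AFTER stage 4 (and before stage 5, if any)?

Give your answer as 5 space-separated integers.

Input: [2, 2, 2, 4, 5]
Stage 1 (CLIP -10 15): clip(2,-10,15)=2, clip(2,-10,15)=2, clip(2,-10,15)=2, clip(4,-10,15)=4, clip(5,-10,15)=5 -> [2, 2, 2, 4, 5]
Stage 2 (ABS): |2|=2, |2|=2, |2|=2, |4|=4, |5|=5 -> [2, 2, 2, 4, 5]
Stage 3 (OFFSET -2): 2+-2=0, 2+-2=0, 2+-2=0, 4+-2=2, 5+-2=3 -> [0, 0, 0, 2, 3]
Stage 4 (DELAY): [0, 0, 0, 0, 2] = [0, 0, 0, 0, 2] -> [0, 0, 0, 0, 2]

Answer: 0 0 0 0 2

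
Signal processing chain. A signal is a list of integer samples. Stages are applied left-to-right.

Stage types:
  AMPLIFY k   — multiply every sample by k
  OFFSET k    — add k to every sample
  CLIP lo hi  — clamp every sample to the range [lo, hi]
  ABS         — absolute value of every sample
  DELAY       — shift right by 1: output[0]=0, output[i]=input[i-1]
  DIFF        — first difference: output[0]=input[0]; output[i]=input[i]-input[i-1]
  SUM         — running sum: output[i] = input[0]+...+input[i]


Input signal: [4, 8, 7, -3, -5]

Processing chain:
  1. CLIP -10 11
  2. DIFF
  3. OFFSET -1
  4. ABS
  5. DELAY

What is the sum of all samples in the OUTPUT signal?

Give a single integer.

Answer: 19

Derivation:
Input: [4, 8, 7, -3, -5]
Stage 1 (CLIP -10 11): clip(4,-10,11)=4, clip(8,-10,11)=8, clip(7,-10,11)=7, clip(-3,-10,11)=-3, clip(-5,-10,11)=-5 -> [4, 8, 7, -3, -5]
Stage 2 (DIFF): s[0]=4, 8-4=4, 7-8=-1, -3-7=-10, -5--3=-2 -> [4, 4, -1, -10, -2]
Stage 3 (OFFSET -1): 4+-1=3, 4+-1=3, -1+-1=-2, -10+-1=-11, -2+-1=-3 -> [3, 3, -2, -11, -3]
Stage 4 (ABS): |3|=3, |3|=3, |-2|=2, |-11|=11, |-3|=3 -> [3, 3, 2, 11, 3]
Stage 5 (DELAY): [0, 3, 3, 2, 11] = [0, 3, 3, 2, 11] -> [0, 3, 3, 2, 11]
Output sum: 19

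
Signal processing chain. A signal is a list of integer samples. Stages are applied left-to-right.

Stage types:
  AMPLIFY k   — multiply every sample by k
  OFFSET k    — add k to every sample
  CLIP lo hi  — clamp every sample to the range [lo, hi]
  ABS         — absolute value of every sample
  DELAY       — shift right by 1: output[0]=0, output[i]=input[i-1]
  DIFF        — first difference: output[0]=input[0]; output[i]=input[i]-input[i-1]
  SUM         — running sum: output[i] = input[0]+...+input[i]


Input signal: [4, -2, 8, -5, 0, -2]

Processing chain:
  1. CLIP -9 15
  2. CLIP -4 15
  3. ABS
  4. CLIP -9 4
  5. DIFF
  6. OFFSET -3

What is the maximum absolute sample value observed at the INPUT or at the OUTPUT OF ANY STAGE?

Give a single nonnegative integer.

Answer: 8

Derivation:
Input: [4, -2, 8, -5, 0, -2] (max |s|=8)
Stage 1 (CLIP -9 15): clip(4,-9,15)=4, clip(-2,-9,15)=-2, clip(8,-9,15)=8, clip(-5,-9,15)=-5, clip(0,-9,15)=0, clip(-2,-9,15)=-2 -> [4, -2, 8, -5, 0, -2] (max |s|=8)
Stage 2 (CLIP -4 15): clip(4,-4,15)=4, clip(-2,-4,15)=-2, clip(8,-4,15)=8, clip(-5,-4,15)=-4, clip(0,-4,15)=0, clip(-2,-4,15)=-2 -> [4, -2, 8, -4, 0, -2] (max |s|=8)
Stage 3 (ABS): |4|=4, |-2|=2, |8|=8, |-4|=4, |0|=0, |-2|=2 -> [4, 2, 8, 4, 0, 2] (max |s|=8)
Stage 4 (CLIP -9 4): clip(4,-9,4)=4, clip(2,-9,4)=2, clip(8,-9,4)=4, clip(4,-9,4)=4, clip(0,-9,4)=0, clip(2,-9,4)=2 -> [4, 2, 4, 4, 0, 2] (max |s|=4)
Stage 5 (DIFF): s[0]=4, 2-4=-2, 4-2=2, 4-4=0, 0-4=-4, 2-0=2 -> [4, -2, 2, 0, -4, 2] (max |s|=4)
Stage 6 (OFFSET -3): 4+-3=1, -2+-3=-5, 2+-3=-1, 0+-3=-3, -4+-3=-7, 2+-3=-1 -> [1, -5, -1, -3, -7, -1] (max |s|=7)
Overall max amplitude: 8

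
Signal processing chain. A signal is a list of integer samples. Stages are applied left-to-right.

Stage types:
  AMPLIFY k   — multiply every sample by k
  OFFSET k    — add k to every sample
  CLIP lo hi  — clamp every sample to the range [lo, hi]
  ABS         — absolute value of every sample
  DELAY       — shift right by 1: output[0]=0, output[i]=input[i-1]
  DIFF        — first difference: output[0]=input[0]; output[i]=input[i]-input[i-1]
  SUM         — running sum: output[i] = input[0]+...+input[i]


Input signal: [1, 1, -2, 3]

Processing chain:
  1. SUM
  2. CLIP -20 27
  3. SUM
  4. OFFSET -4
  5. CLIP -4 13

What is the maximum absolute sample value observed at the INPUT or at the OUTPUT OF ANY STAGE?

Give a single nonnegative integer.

Answer: 6

Derivation:
Input: [1, 1, -2, 3] (max |s|=3)
Stage 1 (SUM): sum[0..0]=1, sum[0..1]=2, sum[0..2]=0, sum[0..3]=3 -> [1, 2, 0, 3] (max |s|=3)
Stage 2 (CLIP -20 27): clip(1,-20,27)=1, clip(2,-20,27)=2, clip(0,-20,27)=0, clip(3,-20,27)=3 -> [1, 2, 0, 3] (max |s|=3)
Stage 3 (SUM): sum[0..0]=1, sum[0..1]=3, sum[0..2]=3, sum[0..3]=6 -> [1, 3, 3, 6] (max |s|=6)
Stage 4 (OFFSET -4): 1+-4=-3, 3+-4=-1, 3+-4=-1, 6+-4=2 -> [-3, -1, -1, 2] (max |s|=3)
Stage 5 (CLIP -4 13): clip(-3,-4,13)=-3, clip(-1,-4,13)=-1, clip(-1,-4,13)=-1, clip(2,-4,13)=2 -> [-3, -1, -1, 2] (max |s|=3)
Overall max amplitude: 6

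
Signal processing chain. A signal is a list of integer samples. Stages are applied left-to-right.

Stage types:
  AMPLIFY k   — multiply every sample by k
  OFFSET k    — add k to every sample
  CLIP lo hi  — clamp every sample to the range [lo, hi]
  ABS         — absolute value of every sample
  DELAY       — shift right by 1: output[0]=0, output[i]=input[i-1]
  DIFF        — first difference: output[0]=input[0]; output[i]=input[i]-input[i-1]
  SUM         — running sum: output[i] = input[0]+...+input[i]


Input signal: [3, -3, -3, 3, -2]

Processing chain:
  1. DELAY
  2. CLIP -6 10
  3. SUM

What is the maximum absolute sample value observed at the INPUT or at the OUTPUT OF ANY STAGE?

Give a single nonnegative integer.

Input: [3, -3, -3, 3, -2] (max |s|=3)
Stage 1 (DELAY): [0, 3, -3, -3, 3] = [0, 3, -3, -3, 3] -> [0, 3, -3, -3, 3] (max |s|=3)
Stage 2 (CLIP -6 10): clip(0,-6,10)=0, clip(3,-6,10)=3, clip(-3,-6,10)=-3, clip(-3,-6,10)=-3, clip(3,-6,10)=3 -> [0, 3, -3, -3, 3] (max |s|=3)
Stage 3 (SUM): sum[0..0]=0, sum[0..1]=3, sum[0..2]=0, sum[0..3]=-3, sum[0..4]=0 -> [0, 3, 0, -3, 0] (max |s|=3)
Overall max amplitude: 3

Answer: 3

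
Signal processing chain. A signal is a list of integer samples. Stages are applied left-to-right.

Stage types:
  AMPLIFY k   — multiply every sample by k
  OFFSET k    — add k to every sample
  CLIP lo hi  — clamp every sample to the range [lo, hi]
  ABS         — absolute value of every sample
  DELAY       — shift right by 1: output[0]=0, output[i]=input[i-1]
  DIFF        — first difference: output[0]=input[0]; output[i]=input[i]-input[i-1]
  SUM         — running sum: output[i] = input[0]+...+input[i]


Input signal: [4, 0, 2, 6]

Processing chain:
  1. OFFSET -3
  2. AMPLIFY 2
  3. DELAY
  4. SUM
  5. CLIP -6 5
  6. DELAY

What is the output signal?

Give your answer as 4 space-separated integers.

Input: [4, 0, 2, 6]
Stage 1 (OFFSET -3): 4+-3=1, 0+-3=-3, 2+-3=-1, 6+-3=3 -> [1, -3, -1, 3]
Stage 2 (AMPLIFY 2): 1*2=2, -3*2=-6, -1*2=-2, 3*2=6 -> [2, -6, -2, 6]
Stage 3 (DELAY): [0, 2, -6, -2] = [0, 2, -6, -2] -> [0, 2, -6, -2]
Stage 4 (SUM): sum[0..0]=0, sum[0..1]=2, sum[0..2]=-4, sum[0..3]=-6 -> [0, 2, -4, -6]
Stage 5 (CLIP -6 5): clip(0,-6,5)=0, clip(2,-6,5)=2, clip(-4,-6,5)=-4, clip(-6,-6,5)=-6 -> [0, 2, -4, -6]
Stage 6 (DELAY): [0, 0, 2, -4] = [0, 0, 2, -4] -> [0, 0, 2, -4]

Answer: 0 0 2 -4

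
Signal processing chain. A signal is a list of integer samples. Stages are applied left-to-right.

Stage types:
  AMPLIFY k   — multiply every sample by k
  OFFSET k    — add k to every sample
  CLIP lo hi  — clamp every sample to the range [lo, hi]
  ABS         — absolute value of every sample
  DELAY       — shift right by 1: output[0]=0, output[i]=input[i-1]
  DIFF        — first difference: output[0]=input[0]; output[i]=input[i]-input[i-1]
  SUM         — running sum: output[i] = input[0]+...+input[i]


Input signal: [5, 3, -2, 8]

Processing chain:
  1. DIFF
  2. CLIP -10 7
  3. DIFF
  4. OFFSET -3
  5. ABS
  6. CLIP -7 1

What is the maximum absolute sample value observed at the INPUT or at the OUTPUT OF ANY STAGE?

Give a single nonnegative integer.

Answer: 12

Derivation:
Input: [5, 3, -2, 8] (max |s|=8)
Stage 1 (DIFF): s[0]=5, 3-5=-2, -2-3=-5, 8--2=10 -> [5, -2, -5, 10] (max |s|=10)
Stage 2 (CLIP -10 7): clip(5,-10,7)=5, clip(-2,-10,7)=-2, clip(-5,-10,7)=-5, clip(10,-10,7)=7 -> [5, -2, -5, 7] (max |s|=7)
Stage 3 (DIFF): s[0]=5, -2-5=-7, -5--2=-3, 7--5=12 -> [5, -7, -3, 12] (max |s|=12)
Stage 4 (OFFSET -3): 5+-3=2, -7+-3=-10, -3+-3=-6, 12+-3=9 -> [2, -10, -6, 9] (max |s|=10)
Stage 5 (ABS): |2|=2, |-10|=10, |-6|=6, |9|=9 -> [2, 10, 6, 9] (max |s|=10)
Stage 6 (CLIP -7 1): clip(2,-7,1)=1, clip(10,-7,1)=1, clip(6,-7,1)=1, clip(9,-7,1)=1 -> [1, 1, 1, 1] (max |s|=1)
Overall max amplitude: 12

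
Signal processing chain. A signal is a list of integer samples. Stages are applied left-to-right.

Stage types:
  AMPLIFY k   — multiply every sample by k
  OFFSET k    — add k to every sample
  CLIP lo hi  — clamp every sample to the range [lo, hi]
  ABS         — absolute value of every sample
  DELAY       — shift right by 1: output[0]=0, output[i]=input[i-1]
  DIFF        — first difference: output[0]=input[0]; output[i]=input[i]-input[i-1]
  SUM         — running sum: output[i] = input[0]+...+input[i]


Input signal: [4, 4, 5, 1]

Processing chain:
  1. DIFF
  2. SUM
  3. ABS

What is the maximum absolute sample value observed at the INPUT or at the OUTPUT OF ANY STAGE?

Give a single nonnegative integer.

Input: [4, 4, 5, 1] (max |s|=5)
Stage 1 (DIFF): s[0]=4, 4-4=0, 5-4=1, 1-5=-4 -> [4, 0, 1, -4] (max |s|=4)
Stage 2 (SUM): sum[0..0]=4, sum[0..1]=4, sum[0..2]=5, sum[0..3]=1 -> [4, 4, 5, 1] (max |s|=5)
Stage 3 (ABS): |4|=4, |4|=4, |5|=5, |1|=1 -> [4, 4, 5, 1] (max |s|=5)
Overall max amplitude: 5

Answer: 5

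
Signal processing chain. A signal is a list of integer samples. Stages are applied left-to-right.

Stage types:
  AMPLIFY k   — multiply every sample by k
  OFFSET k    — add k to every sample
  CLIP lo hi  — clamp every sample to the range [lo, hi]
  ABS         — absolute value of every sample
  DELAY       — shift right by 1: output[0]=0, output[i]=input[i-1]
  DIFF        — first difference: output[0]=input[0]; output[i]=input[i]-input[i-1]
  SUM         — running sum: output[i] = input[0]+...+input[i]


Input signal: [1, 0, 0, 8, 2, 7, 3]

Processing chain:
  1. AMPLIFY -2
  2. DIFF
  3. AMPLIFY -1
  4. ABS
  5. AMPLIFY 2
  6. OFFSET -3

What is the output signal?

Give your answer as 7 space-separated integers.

Input: [1, 0, 0, 8, 2, 7, 3]
Stage 1 (AMPLIFY -2): 1*-2=-2, 0*-2=0, 0*-2=0, 8*-2=-16, 2*-2=-4, 7*-2=-14, 3*-2=-6 -> [-2, 0, 0, -16, -4, -14, -6]
Stage 2 (DIFF): s[0]=-2, 0--2=2, 0-0=0, -16-0=-16, -4--16=12, -14--4=-10, -6--14=8 -> [-2, 2, 0, -16, 12, -10, 8]
Stage 3 (AMPLIFY -1): -2*-1=2, 2*-1=-2, 0*-1=0, -16*-1=16, 12*-1=-12, -10*-1=10, 8*-1=-8 -> [2, -2, 0, 16, -12, 10, -8]
Stage 4 (ABS): |2|=2, |-2|=2, |0|=0, |16|=16, |-12|=12, |10|=10, |-8|=8 -> [2, 2, 0, 16, 12, 10, 8]
Stage 5 (AMPLIFY 2): 2*2=4, 2*2=4, 0*2=0, 16*2=32, 12*2=24, 10*2=20, 8*2=16 -> [4, 4, 0, 32, 24, 20, 16]
Stage 6 (OFFSET -3): 4+-3=1, 4+-3=1, 0+-3=-3, 32+-3=29, 24+-3=21, 20+-3=17, 16+-3=13 -> [1, 1, -3, 29, 21, 17, 13]

Answer: 1 1 -3 29 21 17 13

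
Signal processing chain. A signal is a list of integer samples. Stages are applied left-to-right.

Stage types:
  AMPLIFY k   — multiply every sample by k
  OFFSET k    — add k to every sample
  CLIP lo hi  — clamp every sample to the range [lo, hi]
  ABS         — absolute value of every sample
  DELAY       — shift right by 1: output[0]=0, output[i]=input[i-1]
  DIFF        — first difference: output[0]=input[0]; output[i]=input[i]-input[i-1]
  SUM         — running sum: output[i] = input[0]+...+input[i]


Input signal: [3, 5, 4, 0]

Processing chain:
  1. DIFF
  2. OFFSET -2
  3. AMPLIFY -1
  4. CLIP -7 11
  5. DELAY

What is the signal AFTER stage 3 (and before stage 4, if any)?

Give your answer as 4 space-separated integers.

Input: [3, 5, 4, 0]
Stage 1 (DIFF): s[0]=3, 5-3=2, 4-5=-1, 0-4=-4 -> [3, 2, -1, -4]
Stage 2 (OFFSET -2): 3+-2=1, 2+-2=0, -1+-2=-3, -4+-2=-6 -> [1, 0, -3, -6]
Stage 3 (AMPLIFY -1): 1*-1=-1, 0*-1=0, -3*-1=3, -6*-1=6 -> [-1, 0, 3, 6]

Answer: -1 0 3 6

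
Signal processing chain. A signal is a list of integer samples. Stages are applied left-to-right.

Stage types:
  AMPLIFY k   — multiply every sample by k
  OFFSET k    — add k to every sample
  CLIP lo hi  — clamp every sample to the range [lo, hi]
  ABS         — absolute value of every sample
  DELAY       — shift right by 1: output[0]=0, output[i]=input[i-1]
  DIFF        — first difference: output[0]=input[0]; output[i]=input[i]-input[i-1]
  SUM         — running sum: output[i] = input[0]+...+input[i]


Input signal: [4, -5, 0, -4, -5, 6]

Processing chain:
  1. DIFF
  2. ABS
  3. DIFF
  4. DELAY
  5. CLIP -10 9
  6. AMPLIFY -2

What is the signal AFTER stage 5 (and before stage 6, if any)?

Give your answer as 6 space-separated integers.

Input: [4, -5, 0, -4, -5, 6]
Stage 1 (DIFF): s[0]=4, -5-4=-9, 0--5=5, -4-0=-4, -5--4=-1, 6--5=11 -> [4, -9, 5, -4, -1, 11]
Stage 2 (ABS): |4|=4, |-9|=9, |5|=5, |-4|=4, |-1|=1, |11|=11 -> [4, 9, 5, 4, 1, 11]
Stage 3 (DIFF): s[0]=4, 9-4=5, 5-9=-4, 4-5=-1, 1-4=-3, 11-1=10 -> [4, 5, -4, -1, -3, 10]
Stage 4 (DELAY): [0, 4, 5, -4, -1, -3] = [0, 4, 5, -4, -1, -3] -> [0, 4, 5, -4, -1, -3]
Stage 5 (CLIP -10 9): clip(0,-10,9)=0, clip(4,-10,9)=4, clip(5,-10,9)=5, clip(-4,-10,9)=-4, clip(-1,-10,9)=-1, clip(-3,-10,9)=-3 -> [0, 4, 5, -4, -1, -3]

Answer: 0 4 5 -4 -1 -3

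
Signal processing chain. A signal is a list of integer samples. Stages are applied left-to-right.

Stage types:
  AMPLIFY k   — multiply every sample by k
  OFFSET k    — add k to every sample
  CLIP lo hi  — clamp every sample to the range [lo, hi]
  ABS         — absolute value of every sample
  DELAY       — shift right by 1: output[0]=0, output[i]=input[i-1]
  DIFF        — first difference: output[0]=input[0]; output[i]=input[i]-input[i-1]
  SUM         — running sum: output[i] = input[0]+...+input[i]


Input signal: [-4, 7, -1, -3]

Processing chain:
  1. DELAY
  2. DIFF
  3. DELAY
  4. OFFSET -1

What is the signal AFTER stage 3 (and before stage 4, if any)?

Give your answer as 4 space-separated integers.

Input: [-4, 7, -1, -3]
Stage 1 (DELAY): [0, -4, 7, -1] = [0, -4, 7, -1] -> [0, -4, 7, -1]
Stage 2 (DIFF): s[0]=0, -4-0=-4, 7--4=11, -1-7=-8 -> [0, -4, 11, -8]
Stage 3 (DELAY): [0, 0, -4, 11] = [0, 0, -4, 11] -> [0, 0, -4, 11]

Answer: 0 0 -4 11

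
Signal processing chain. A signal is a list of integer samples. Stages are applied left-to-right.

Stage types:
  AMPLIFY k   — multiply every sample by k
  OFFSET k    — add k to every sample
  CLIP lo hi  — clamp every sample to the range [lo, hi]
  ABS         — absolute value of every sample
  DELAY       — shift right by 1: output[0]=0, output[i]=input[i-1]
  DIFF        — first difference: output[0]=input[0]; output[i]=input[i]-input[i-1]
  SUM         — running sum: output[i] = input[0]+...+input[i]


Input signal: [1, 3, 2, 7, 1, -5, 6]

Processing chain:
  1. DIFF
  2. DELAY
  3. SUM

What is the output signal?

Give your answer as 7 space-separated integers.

Input: [1, 3, 2, 7, 1, -5, 6]
Stage 1 (DIFF): s[0]=1, 3-1=2, 2-3=-1, 7-2=5, 1-7=-6, -5-1=-6, 6--5=11 -> [1, 2, -1, 5, -6, -6, 11]
Stage 2 (DELAY): [0, 1, 2, -1, 5, -6, -6] = [0, 1, 2, -1, 5, -6, -6] -> [0, 1, 2, -1, 5, -6, -6]
Stage 3 (SUM): sum[0..0]=0, sum[0..1]=1, sum[0..2]=3, sum[0..3]=2, sum[0..4]=7, sum[0..5]=1, sum[0..6]=-5 -> [0, 1, 3, 2, 7, 1, -5]

Answer: 0 1 3 2 7 1 -5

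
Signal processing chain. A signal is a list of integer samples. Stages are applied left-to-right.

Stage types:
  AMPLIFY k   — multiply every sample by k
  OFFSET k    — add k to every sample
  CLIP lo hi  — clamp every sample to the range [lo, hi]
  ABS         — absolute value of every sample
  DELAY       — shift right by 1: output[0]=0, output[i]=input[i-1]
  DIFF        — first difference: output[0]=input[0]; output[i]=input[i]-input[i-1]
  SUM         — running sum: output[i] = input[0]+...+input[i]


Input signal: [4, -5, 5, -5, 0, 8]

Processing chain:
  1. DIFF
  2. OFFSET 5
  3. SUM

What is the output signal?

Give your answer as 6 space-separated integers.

Answer: 9 5 20 15 25 38

Derivation:
Input: [4, -5, 5, -5, 0, 8]
Stage 1 (DIFF): s[0]=4, -5-4=-9, 5--5=10, -5-5=-10, 0--5=5, 8-0=8 -> [4, -9, 10, -10, 5, 8]
Stage 2 (OFFSET 5): 4+5=9, -9+5=-4, 10+5=15, -10+5=-5, 5+5=10, 8+5=13 -> [9, -4, 15, -5, 10, 13]
Stage 3 (SUM): sum[0..0]=9, sum[0..1]=5, sum[0..2]=20, sum[0..3]=15, sum[0..4]=25, sum[0..5]=38 -> [9, 5, 20, 15, 25, 38]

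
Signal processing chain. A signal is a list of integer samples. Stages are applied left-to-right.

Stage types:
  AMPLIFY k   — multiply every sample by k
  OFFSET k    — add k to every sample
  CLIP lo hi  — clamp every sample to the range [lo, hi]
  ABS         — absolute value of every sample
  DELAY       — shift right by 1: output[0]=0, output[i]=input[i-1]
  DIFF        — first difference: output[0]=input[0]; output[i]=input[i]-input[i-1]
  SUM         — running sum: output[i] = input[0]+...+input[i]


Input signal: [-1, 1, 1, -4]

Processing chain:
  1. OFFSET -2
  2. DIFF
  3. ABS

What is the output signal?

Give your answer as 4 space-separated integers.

Answer: 3 2 0 5

Derivation:
Input: [-1, 1, 1, -4]
Stage 1 (OFFSET -2): -1+-2=-3, 1+-2=-1, 1+-2=-1, -4+-2=-6 -> [-3, -1, -1, -6]
Stage 2 (DIFF): s[0]=-3, -1--3=2, -1--1=0, -6--1=-5 -> [-3, 2, 0, -5]
Stage 3 (ABS): |-3|=3, |2|=2, |0|=0, |-5|=5 -> [3, 2, 0, 5]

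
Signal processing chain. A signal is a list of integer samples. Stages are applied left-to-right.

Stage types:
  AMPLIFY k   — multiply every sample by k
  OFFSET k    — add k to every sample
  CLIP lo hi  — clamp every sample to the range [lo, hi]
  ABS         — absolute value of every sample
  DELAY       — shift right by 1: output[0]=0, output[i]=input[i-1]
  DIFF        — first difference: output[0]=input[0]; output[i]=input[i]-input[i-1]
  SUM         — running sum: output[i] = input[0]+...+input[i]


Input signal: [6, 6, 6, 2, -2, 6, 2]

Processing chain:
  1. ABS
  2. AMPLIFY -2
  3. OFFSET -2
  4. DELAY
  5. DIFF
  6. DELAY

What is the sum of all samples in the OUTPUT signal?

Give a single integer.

Input: [6, 6, 6, 2, -2, 6, 2]
Stage 1 (ABS): |6|=6, |6|=6, |6|=6, |2|=2, |-2|=2, |6|=6, |2|=2 -> [6, 6, 6, 2, 2, 6, 2]
Stage 2 (AMPLIFY -2): 6*-2=-12, 6*-2=-12, 6*-2=-12, 2*-2=-4, 2*-2=-4, 6*-2=-12, 2*-2=-4 -> [-12, -12, -12, -4, -4, -12, -4]
Stage 3 (OFFSET -2): -12+-2=-14, -12+-2=-14, -12+-2=-14, -4+-2=-6, -4+-2=-6, -12+-2=-14, -4+-2=-6 -> [-14, -14, -14, -6, -6, -14, -6]
Stage 4 (DELAY): [0, -14, -14, -14, -6, -6, -14] = [0, -14, -14, -14, -6, -6, -14] -> [0, -14, -14, -14, -6, -6, -14]
Stage 5 (DIFF): s[0]=0, -14-0=-14, -14--14=0, -14--14=0, -6--14=8, -6--6=0, -14--6=-8 -> [0, -14, 0, 0, 8, 0, -8]
Stage 6 (DELAY): [0, 0, -14, 0, 0, 8, 0] = [0, 0, -14, 0, 0, 8, 0] -> [0, 0, -14, 0, 0, 8, 0]
Output sum: -6

Answer: -6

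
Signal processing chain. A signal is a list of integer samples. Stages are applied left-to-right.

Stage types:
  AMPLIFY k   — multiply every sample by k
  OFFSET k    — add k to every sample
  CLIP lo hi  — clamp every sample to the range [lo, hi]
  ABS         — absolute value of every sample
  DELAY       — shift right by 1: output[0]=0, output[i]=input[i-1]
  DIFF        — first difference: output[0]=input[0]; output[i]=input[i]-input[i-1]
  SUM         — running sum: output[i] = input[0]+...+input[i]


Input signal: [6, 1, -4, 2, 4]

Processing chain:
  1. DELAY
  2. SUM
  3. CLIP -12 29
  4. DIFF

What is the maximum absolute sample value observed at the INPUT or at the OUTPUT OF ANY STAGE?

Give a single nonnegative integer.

Answer: 7

Derivation:
Input: [6, 1, -4, 2, 4] (max |s|=6)
Stage 1 (DELAY): [0, 6, 1, -4, 2] = [0, 6, 1, -4, 2] -> [0, 6, 1, -4, 2] (max |s|=6)
Stage 2 (SUM): sum[0..0]=0, sum[0..1]=6, sum[0..2]=7, sum[0..3]=3, sum[0..4]=5 -> [0, 6, 7, 3, 5] (max |s|=7)
Stage 3 (CLIP -12 29): clip(0,-12,29)=0, clip(6,-12,29)=6, clip(7,-12,29)=7, clip(3,-12,29)=3, clip(5,-12,29)=5 -> [0, 6, 7, 3, 5] (max |s|=7)
Stage 4 (DIFF): s[0]=0, 6-0=6, 7-6=1, 3-7=-4, 5-3=2 -> [0, 6, 1, -4, 2] (max |s|=6)
Overall max amplitude: 7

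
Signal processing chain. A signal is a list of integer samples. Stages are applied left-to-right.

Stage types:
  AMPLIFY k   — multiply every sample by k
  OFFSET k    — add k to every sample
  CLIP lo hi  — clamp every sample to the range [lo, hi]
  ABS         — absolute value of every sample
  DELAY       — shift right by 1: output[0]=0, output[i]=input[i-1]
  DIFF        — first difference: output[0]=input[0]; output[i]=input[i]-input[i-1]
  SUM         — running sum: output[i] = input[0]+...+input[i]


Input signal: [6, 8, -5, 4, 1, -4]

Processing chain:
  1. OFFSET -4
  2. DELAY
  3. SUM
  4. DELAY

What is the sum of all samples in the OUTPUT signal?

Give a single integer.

Answer: 2

Derivation:
Input: [6, 8, -5, 4, 1, -4]
Stage 1 (OFFSET -4): 6+-4=2, 8+-4=4, -5+-4=-9, 4+-4=0, 1+-4=-3, -4+-4=-8 -> [2, 4, -9, 0, -3, -8]
Stage 2 (DELAY): [0, 2, 4, -9, 0, -3] = [0, 2, 4, -9, 0, -3] -> [0, 2, 4, -9, 0, -3]
Stage 3 (SUM): sum[0..0]=0, sum[0..1]=2, sum[0..2]=6, sum[0..3]=-3, sum[0..4]=-3, sum[0..5]=-6 -> [0, 2, 6, -3, -3, -6]
Stage 4 (DELAY): [0, 0, 2, 6, -3, -3] = [0, 0, 2, 6, -3, -3] -> [0, 0, 2, 6, -3, -3]
Output sum: 2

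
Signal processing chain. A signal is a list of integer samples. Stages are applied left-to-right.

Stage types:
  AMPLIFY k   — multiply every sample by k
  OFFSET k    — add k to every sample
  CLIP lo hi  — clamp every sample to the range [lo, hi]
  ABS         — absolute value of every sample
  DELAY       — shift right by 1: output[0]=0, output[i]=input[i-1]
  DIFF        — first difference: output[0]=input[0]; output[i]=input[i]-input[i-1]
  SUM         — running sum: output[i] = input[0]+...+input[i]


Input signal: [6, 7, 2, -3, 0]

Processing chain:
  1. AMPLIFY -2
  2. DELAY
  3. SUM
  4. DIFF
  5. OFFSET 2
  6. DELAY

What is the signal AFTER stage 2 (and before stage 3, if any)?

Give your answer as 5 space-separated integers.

Input: [6, 7, 2, -3, 0]
Stage 1 (AMPLIFY -2): 6*-2=-12, 7*-2=-14, 2*-2=-4, -3*-2=6, 0*-2=0 -> [-12, -14, -4, 6, 0]
Stage 2 (DELAY): [0, -12, -14, -4, 6] = [0, -12, -14, -4, 6] -> [0, -12, -14, -4, 6]

Answer: 0 -12 -14 -4 6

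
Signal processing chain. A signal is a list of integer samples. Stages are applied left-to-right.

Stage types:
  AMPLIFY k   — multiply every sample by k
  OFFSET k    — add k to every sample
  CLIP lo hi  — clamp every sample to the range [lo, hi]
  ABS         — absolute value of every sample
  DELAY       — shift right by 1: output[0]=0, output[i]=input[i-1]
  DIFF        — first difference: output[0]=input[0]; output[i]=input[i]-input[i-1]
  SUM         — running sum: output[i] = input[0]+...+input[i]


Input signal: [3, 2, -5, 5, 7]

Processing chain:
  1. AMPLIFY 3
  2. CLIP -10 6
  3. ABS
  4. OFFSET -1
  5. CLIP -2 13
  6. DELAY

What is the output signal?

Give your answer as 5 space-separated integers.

Input: [3, 2, -5, 5, 7]
Stage 1 (AMPLIFY 3): 3*3=9, 2*3=6, -5*3=-15, 5*3=15, 7*3=21 -> [9, 6, -15, 15, 21]
Stage 2 (CLIP -10 6): clip(9,-10,6)=6, clip(6,-10,6)=6, clip(-15,-10,6)=-10, clip(15,-10,6)=6, clip(21,-10,6)=6 -> [6, 6, -10, 6, 6]
Stage 3 (ABS): |6|=6, |6|=6, |-10|=10, |6|=6, |6|=6 -> [6, 6, 10, 6, 6]
Stage 4 (OFFSET -1): 6+-1=5, 6+-1=5, 10+-1=9, 6+-1=5, 6+-1=5 -> [5, 5, 9, 5, 5]
Stage 5 (CLIP -2 13): clip(5,-2,13)=5, clip(5,-2,13)=5, clip(9,-2,13)=9, clip(5,-2,13)=5, clip(5,-2,13)=5 -> [5, 5, 9, 5, 5]
Stage 6 (DELAY): [0, 5, 5, 9, 5] = [0, 5, 5, 9, 5] -> [0, 5, 5, 9, 5]

Answer: 0 5 5 9 5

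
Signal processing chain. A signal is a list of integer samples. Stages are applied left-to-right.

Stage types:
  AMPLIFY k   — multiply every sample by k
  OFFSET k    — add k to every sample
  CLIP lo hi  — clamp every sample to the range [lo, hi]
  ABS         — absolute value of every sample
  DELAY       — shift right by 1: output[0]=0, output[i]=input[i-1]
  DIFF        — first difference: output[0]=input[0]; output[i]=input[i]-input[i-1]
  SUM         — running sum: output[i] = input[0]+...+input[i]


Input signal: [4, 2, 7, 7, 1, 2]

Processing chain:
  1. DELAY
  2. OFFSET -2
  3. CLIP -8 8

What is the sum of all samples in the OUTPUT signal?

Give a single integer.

Answer: 9

Derivation:
Input: [4, 2, 7, 7, 1, 2]
Stage 1 (DELAY): [0, 4, 2, 7, 7, 1] = [0, 4, 2, 7, 7, 1] -> [0, 4, 2, 7, 7, 1]
Stage 2 (OFFSET -2): 0+-2=-2, 4+-2=2, 2+-2=0, 7+-2=5, 7+-2=5, 1+-2=-1 -> [-2, 2, 0, 5, 5, -1]
Stage 3 (CLIP -8 8): clip(-2,-8,8)=-2, clip(2,-8,8)=2, clip(0,-8,8)=0, clip(5,-8,8)=5, clip(5,-8,8)=5, clip(-1,-8,8)=-1 -> [-2, 2, 0, 5, 5, -1]
Output sum: 9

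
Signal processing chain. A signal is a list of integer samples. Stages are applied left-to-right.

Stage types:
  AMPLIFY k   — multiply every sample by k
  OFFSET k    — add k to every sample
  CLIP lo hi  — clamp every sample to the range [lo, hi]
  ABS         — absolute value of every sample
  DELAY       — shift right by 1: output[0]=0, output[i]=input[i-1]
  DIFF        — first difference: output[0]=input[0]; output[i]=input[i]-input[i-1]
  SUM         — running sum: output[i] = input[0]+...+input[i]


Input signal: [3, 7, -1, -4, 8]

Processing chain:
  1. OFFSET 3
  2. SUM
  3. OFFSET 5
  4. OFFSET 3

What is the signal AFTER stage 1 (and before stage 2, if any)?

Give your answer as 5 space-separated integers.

Answer: 6 10 2 -1 11

Derivation:
Input: [3, 7, -1, -4, 8]
Stage 1 (OFFSET 3): 3+3=6, 7+3=10, -1+3=2, -4+3=-1, 8+3=11 -> [6, 10, 2, -1, 11]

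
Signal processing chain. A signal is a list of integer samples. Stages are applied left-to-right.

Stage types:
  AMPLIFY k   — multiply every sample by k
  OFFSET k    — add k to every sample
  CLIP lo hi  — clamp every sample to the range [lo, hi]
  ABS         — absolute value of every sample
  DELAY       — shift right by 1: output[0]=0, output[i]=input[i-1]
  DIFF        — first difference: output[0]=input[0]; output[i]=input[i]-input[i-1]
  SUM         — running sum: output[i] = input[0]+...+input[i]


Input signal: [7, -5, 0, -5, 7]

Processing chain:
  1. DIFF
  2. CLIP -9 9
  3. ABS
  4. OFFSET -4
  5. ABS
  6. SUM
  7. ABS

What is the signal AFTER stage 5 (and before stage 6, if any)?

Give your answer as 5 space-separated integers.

Answer: 3 5 1 1 5

Derivation:
Input: [7, -5, 0, -5, 7]
Stage 1 (DIFF): s[0]=7, -5-7=-12, 0--5=5, -5-0=-5, 7--5=12 -> [7, -12, 5, -5, 12]
Stage 2 (CLIP -9 9): clip(7,-9,9)=7, clip(-12,-9,9)=-9, clip(5,-9,9)=5, clip(-5,-9,9)=-5, clip(12,-9,9)=9 -> [7, -9, 5, -5, 9]
Stage 3 (ABS): |7|=7, |-9|=9, |5|=5, |-5|=5, |9|=9 -> [7, 9, 5, 5, 9]
Stage 4 (OFFSET -4): 7+-4=3, 9+-4=5, 5+-4=1, 5+-4=1, 9+-4=5 -> [3, 5, 1, 1, 5]
Stage 5 (ABS): |3|=3, |5|=5, |1|=1, |1|=1, |5|=5 -> [3, 5, 1, 1, 5]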